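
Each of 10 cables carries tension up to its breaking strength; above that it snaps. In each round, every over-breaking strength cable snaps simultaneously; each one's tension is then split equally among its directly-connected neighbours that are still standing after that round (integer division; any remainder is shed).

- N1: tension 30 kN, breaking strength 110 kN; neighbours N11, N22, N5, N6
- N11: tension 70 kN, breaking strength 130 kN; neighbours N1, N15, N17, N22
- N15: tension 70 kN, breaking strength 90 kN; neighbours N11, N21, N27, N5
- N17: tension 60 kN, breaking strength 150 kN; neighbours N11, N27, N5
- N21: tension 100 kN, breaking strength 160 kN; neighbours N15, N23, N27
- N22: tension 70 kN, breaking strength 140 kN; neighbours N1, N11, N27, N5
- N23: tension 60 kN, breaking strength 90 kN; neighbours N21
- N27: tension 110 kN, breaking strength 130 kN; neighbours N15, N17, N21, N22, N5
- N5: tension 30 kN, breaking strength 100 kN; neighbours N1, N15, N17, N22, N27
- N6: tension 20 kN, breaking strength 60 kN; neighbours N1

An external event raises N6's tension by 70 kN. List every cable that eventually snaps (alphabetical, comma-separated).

N1, N6

Round 1 — N6 at 90 > 60. N6 snaps.
  N6 sheds 90 kN to N1: 90 each.
    N1: 30+90 = 120 > 110
Round 2 — N1 snaps.
  N1 sheds 120 kN to N11, N22, N5: 40 each.
    N11: 70+40 = 110 ≤ 130
    N22: 70+40 = 110 ≤ 140
    N5: 30+40 = 70 ≤ 100
No further breaks.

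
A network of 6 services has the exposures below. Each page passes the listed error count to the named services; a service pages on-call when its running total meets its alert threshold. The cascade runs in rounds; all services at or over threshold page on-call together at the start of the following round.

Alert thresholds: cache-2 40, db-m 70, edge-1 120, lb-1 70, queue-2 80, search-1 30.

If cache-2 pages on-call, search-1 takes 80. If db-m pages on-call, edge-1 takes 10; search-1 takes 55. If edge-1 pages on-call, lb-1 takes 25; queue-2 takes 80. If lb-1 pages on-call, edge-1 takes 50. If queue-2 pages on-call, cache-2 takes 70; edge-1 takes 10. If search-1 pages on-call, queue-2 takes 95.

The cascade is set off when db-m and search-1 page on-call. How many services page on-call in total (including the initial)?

4

Round 1 — db-m, search-1 page on-call (initial).
  edge-1: +10 → 10 < 120
  queue-2: +95 → 95 ≥ 80
Round 2 — queue-2 pages on-call.
  cache-2: +70 → 70 ≥ 40
  edge-1: +10 → 20 < 120
Round 3 — cache-2 pages on-call.
No further pages.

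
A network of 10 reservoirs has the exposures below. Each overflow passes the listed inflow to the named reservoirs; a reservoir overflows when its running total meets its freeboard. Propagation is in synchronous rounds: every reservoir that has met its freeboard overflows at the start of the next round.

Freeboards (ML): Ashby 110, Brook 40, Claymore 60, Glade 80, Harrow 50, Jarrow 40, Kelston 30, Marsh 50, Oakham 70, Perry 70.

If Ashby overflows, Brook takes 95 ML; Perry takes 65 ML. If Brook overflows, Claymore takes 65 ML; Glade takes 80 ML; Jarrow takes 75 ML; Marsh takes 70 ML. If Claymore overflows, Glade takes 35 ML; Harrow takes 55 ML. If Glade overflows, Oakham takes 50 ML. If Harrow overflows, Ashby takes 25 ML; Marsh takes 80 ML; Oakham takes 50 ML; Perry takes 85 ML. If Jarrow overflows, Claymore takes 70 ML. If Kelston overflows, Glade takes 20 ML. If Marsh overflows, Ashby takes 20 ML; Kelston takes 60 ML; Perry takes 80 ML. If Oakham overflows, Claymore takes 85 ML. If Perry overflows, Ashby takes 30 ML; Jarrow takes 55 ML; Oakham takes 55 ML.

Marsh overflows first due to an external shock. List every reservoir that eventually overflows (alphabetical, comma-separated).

Claymore, Harrow, Jarrow, Kelston, Marsh, Oakham, Perry

Round 1 — Marsh overflows (initial).
  Ashby: +20 → 20 < 110
  Kelston: +60 → 60 ≥ 30
  Perry: +80 → 80 ≥ 70
Round 2 — Kelston, Perry overflow.
  Ashby: +30 → 50 < 110
  Glade: +20 → 20 < 80
  Jarrow: +55 → 55 ≥ 40
  Oakham: +55 → 55 < 70
Round 3 — Jarrow overflows.
  Claymore: +70 → 70 ≥ 60
Round 4 — Claymore overflows.
  Glade: +35 → 55 < 80
  Harrow: +55 → 55 ≥ 50
Round 5 — Harrow overflows.
  Ashby: +25 → 75 < 110
  Oakham: +50 → 105 ≥ 70
Round 6 — Oakham overflows.
No further overflows.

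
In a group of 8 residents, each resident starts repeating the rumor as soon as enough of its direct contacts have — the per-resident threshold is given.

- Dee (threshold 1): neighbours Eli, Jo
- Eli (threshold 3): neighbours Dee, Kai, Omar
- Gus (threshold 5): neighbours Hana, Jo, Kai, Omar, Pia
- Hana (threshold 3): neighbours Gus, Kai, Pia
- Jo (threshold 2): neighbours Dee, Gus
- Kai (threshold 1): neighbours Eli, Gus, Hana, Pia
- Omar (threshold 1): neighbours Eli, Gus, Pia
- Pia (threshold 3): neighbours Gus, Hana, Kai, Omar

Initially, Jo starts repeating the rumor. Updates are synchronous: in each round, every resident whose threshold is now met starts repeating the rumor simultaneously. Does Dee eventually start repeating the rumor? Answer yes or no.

yes

Round 1 — Jo starts repeating the rumor (initial).
Round 2 — checking thresholds:
  Dee: 1 of 2 neighbours ≥ 1, starts repeating the rumor.
  Gus: 1 of 5 neighbours < 5, below threshold.
Round 3 — no new spreads; cascade stops.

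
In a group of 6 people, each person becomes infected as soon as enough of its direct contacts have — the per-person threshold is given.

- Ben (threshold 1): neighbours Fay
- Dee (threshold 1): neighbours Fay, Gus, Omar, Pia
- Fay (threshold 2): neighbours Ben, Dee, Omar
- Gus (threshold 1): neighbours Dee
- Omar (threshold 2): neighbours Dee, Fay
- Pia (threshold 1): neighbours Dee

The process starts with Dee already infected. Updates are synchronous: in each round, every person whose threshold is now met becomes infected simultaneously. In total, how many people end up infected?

3

Round 1 — Dee becomes infected (initial).
Round 2 — checking thresholds:
  Fay: 1 of 3 neighbours < 2, below threshold.
  Gus: 1 of 1 neighbours ≥ 1, becomes infected.
  Omar: 1 of 2 neighbours < 2, below threshold.
  Pia: 1 of 1 neighbours ≥ 1, becomes infected.
Round 3 — no new infections; cascade stops.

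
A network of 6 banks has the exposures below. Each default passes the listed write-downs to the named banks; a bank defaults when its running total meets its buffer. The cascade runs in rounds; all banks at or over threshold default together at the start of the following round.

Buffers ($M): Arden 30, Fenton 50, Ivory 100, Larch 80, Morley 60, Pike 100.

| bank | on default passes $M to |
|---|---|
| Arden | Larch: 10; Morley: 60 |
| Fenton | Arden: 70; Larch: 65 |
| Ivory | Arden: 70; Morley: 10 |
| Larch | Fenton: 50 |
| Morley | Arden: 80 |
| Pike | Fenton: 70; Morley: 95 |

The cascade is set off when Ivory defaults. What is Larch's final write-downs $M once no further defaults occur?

10

Round 1 — Ivory defaults (initial).
  Arden: +70 → 70 ≥ 30
  Morley: +10 → 10 < 60
Round 2 — Arden defaults.
  Larch: +10 → 10 < 80
  Morley: +60 → 70 ≥ 60
Round 3 — Morley defaults.
No further defaults.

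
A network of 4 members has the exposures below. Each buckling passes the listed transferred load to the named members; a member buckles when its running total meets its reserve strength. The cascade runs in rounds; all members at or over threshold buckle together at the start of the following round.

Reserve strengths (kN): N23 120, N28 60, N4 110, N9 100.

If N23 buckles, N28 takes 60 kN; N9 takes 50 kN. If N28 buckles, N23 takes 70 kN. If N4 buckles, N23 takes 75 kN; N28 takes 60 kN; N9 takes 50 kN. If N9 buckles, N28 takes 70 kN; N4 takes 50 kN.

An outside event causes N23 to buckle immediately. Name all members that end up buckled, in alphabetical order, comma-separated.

Round 1 — N23 buckles (initial).
  N28: +60 → 60 ≥ 60
  N9: +50 → 50 < 100
Round 2 — N28 buckles.
No further bucklings.

N23, N28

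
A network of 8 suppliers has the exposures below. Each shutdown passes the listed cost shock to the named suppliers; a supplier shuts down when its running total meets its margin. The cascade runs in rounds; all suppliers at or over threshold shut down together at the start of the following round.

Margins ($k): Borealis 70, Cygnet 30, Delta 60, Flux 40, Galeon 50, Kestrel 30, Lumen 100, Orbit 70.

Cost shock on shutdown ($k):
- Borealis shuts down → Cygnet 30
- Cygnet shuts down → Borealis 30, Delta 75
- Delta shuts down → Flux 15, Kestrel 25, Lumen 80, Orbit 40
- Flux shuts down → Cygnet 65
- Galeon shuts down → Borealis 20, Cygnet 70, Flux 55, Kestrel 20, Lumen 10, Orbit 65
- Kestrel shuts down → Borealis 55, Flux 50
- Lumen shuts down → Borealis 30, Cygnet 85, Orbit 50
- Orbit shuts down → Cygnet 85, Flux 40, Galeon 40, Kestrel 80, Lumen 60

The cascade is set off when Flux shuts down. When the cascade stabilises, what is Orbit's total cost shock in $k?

40

Round 1 — Flux shuts down (initial).
  Cygnet: +65 → 65 ≥ 30
Round 2 — Cygnet shuts down.
  Borealis: +30 → 30 < 70
  Delta: +75 → 75 ≥ 60
Round 3 — Delta shuts down.
  Kestrel: +25 → 25 < 30
  Lumen: +80 → 80 < 100
  Orbit: +40 → 40 < 70
No further shutdowns.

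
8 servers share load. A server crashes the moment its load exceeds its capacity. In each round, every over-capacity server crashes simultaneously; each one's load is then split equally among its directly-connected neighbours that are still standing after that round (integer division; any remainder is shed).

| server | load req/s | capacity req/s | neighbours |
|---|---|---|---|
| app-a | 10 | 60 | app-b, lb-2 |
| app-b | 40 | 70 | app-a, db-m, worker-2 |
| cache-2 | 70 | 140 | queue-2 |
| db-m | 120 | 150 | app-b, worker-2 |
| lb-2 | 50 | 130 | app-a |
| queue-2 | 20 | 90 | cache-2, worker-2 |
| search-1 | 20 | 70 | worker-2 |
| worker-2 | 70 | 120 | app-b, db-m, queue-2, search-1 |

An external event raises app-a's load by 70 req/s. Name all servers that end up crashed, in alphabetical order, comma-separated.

Round 1 — app-a at 80 > 60. app-a crashes.
  app-a sheds 80 req/s to app-b, lb-2: 40 each.
    app-b: 40+40 = 80 > 70
    lb-2: 50+40 = 90 ≤ 130
Round 2 — app-b crashes.
  app-b sheds 80 req/s to db-m, worker-2: 40 each.
    db-m: 120+40 = 160 > 150
    worker-2: 70+40 = 110 ≤ 120
Round 3 — db-m crashes.
  db-m sheds 160 req/s to worker-2: 160 each.
    worker-2: 110+160 = 270 > 120
Round 4 — worker-2 crashes.
  worker-2 sheds 270 req/s to queue-2, search-1: 135 each.
    queue-2: 20+135 = 155 > 90
    search-1: 20+135 = 155 > 70
Round 5 — queue-2, search-1 crash.
  queue-2 sheds 155 req/s to cache-2: 155 each.
    cache-2: 70+155 = 225 > 140
  search-1 sheds 155 req/s: no online neighbours, lost.
Round 6 — cache-2 crashes.
  cache-2 sheds 225 req/s: no online neighbours, lost.
No further crashes.

app-a, app-b, cache-2, db-m, queue-2, search-1, worker-2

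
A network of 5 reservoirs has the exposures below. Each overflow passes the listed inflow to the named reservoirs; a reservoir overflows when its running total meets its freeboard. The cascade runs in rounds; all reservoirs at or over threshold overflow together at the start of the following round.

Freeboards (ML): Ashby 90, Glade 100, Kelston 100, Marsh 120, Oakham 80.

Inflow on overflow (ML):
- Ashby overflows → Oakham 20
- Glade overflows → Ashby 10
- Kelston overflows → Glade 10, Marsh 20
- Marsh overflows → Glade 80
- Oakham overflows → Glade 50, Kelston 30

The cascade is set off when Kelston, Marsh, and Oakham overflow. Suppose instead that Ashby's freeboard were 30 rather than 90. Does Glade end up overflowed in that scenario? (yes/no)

yes

With Ashby's freeboard at 30:
Round 1 — Kelston, Marsh, Oakham overflow (initial).
  Glade: +10+80+50 → 140 ≥ 100
Round 2 — Glade overflows.
  Ashby: +10 → 10 < 30
No further overflows.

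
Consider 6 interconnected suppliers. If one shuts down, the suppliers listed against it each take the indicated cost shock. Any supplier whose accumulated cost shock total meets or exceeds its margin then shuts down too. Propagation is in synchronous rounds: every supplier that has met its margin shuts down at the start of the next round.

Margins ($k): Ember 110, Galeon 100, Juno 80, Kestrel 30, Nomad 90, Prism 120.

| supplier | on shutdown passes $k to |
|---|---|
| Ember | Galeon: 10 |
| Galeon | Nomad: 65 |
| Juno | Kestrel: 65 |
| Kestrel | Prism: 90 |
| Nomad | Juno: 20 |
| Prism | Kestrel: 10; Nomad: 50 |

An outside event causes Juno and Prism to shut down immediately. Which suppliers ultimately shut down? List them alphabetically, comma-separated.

Juno, Kestrel, Prism

Round 1 — Juno, Prism shut down (initial).
  Kestrel: +65+10 → 75 ≥ 30
  Nomad: +50 → 50 < 90
Round 2 — Kestrel shuts down.
No further shutdowns.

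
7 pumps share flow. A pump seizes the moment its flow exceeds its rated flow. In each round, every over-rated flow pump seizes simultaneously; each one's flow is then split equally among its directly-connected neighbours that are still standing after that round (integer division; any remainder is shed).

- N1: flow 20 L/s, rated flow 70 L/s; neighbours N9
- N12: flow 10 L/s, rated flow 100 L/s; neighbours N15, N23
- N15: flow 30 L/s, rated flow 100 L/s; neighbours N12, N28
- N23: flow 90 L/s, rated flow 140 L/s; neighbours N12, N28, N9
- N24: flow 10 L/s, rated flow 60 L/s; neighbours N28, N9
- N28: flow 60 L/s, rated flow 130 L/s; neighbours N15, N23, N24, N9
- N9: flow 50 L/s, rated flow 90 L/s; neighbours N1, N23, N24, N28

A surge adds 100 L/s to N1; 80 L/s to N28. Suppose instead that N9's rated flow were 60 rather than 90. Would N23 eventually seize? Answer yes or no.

With N9's rated flow at 60:
Round 1 — N1 at 120 > 70; N28 at 140 > 130. N1, N28 seize.
  N1 sheds 120 L/s to N9: 120 each.
    N9: 50+120 = 170 > 60
  N28 sheds 140 L/s to N15, N23, N24, N9: 35 each.
    N15: 30+35 = 65 ≤ 100
    N23: 90+35 = 125 ≤ 140
    N24: 10+35 = 45 ≤ 60
    N9: 170+35 = 205 > 60
Round 2 — N9 seizes.
  N9 sheds 205 L/s to N23, N24: 102 each (1 lost).
    N23: 125+102 = 227 > 140
    N24: 45+102 = 147 > 60
Round 3 — N23, N24 seize.
  N23 sheds 227 L/s to N12: 227 each.
    N12: 10+227 = 237 > 100
  N24 sheds 147 L/s: no online neighbours, lost.
Round 4 — N12 seizes.
  N12 sheds 237 L/s to N15: 237 each.
    N15: 65+237 = 302 > 100
Round 5 — N15 seizes.
  N15 sheds 302 L/s: no online neighbours, lost.
No further seizures.

yes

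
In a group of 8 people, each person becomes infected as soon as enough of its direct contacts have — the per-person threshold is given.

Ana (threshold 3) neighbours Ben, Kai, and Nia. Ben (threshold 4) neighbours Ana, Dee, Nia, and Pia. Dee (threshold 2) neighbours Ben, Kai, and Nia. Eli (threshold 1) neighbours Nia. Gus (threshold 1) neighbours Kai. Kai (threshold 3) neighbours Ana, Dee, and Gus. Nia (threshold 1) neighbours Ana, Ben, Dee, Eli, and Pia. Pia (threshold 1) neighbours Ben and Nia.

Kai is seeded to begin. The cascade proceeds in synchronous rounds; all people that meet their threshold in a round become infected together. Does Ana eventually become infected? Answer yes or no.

Round 1 — Kai becomes infected (initial).
Round 2 — checking thresholds:
  Ana: 1 of 3 neighbours < 3, not yet.
  Dee: 1 of 3 neighbours < 2, not yet.
  Gus: 1 of 1 neighbours ≥ 1, becomes infected.
Round 3 — no new infections; cascade stops.

no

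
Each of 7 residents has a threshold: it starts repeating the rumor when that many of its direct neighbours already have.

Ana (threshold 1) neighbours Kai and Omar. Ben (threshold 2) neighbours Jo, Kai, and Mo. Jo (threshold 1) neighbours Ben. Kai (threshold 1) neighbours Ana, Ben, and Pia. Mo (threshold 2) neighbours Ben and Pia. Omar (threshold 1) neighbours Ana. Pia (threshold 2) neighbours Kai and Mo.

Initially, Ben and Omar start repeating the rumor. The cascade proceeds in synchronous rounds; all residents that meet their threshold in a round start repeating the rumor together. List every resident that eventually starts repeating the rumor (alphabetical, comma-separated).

Ana, Ben, Jo, Kai, Omar

Round 1 — Ben, Omar start repeating the rumor (initial).
Round 2 — checking thresholds:
  Ana: 1 of 2 neighbours ≥ 1, starts repeating the rumor.
  Jo: 1 of 1 neighbours ≥ 1, starts repeating the rumor.
  Kai: 1 of 3 neighbours ≥ 1, starts repeating the rumor.
  Mo: 1 of 2 neighbours < 2, not yet.
Round 3 — no new spreads; cascade stops.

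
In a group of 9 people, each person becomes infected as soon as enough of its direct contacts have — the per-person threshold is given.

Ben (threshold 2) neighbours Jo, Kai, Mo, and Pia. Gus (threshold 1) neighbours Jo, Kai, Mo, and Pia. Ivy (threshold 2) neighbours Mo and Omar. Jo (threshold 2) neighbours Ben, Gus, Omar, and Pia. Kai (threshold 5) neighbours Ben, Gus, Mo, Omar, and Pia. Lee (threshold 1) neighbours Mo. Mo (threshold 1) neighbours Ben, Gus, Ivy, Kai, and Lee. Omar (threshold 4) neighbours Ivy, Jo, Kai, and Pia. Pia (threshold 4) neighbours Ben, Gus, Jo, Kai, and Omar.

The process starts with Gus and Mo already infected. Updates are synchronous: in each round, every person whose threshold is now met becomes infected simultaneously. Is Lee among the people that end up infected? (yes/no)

Round 1 — Gus, Mo become infected (initial).
Round 2 — checking thresholds:
  Ben: 1 of 4 neighbours < 2, not yet.
  Ivy: 1 of 2 neighbours < 2, not yet.
  Jo: 1 of 4 neighbours < 2, not yet.
  Kai: 2 of 5 neighbours < 5, not yet.
  Lee: 1 of 1 neighbours ≥ 1, becomes infected.
  Pia: 1 of 5 neighbours < 4, not yet.
Round 3 — no new infections; cascade stops.

yes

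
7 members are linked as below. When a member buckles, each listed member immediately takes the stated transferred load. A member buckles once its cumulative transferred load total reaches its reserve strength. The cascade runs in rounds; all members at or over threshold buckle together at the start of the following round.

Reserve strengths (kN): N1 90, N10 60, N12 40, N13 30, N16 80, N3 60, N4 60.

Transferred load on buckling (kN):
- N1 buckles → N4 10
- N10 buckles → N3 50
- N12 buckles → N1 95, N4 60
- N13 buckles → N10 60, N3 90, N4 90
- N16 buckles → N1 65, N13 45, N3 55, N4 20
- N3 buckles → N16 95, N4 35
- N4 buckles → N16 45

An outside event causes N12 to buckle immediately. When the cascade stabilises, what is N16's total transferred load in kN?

Round 1 — N12 buckles (initial).
  N1: +95 → 95 ≥ 90
  N4: +60 → 60 ≥ 60
Round 2 — N1, N4 buckle.
  N16: +45 → 45 < 80
No further bucklings.

45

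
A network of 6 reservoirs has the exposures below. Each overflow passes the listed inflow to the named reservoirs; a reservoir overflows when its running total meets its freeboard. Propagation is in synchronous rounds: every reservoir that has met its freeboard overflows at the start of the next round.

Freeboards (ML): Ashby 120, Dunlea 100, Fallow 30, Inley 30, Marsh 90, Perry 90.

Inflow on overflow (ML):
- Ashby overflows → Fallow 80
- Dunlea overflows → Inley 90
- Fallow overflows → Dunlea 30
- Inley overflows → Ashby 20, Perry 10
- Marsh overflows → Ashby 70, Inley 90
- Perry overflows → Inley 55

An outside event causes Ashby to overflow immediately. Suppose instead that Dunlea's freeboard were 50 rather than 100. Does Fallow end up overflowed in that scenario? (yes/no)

yes

With Dunlea's freeboard at 50:
Round 1 — Ashby overflows (initial).
  Fallow: +80 → 80 ≥ 30
Round 2 — Fallow overflows.
  Dunlea: +30 → 30 < 50
No further overflows.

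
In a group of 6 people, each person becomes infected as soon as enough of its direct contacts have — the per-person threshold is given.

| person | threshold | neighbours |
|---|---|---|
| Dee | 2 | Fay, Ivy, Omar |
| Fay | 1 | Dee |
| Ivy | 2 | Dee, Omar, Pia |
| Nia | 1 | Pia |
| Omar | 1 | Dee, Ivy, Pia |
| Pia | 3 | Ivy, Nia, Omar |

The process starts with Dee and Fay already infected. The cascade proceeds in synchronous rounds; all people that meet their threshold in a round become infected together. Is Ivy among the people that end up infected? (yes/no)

Round 1 — Dee, Fay become infected (initial).
Round 2 — checking thresholds:
  Ivy: 1 of 3 neighbours < 2, holds.
  Omar: 1 of 3 neighbours ≥ 1, becomes infected.
Round 3 — checking thresholds:
  Ivy: 2 of 3 neighbours ≥ 2, becomes infected.
  Pia: 1 of 3 neighbours < 3, holds.
Round 4 — no new infections; cascade stops.

yes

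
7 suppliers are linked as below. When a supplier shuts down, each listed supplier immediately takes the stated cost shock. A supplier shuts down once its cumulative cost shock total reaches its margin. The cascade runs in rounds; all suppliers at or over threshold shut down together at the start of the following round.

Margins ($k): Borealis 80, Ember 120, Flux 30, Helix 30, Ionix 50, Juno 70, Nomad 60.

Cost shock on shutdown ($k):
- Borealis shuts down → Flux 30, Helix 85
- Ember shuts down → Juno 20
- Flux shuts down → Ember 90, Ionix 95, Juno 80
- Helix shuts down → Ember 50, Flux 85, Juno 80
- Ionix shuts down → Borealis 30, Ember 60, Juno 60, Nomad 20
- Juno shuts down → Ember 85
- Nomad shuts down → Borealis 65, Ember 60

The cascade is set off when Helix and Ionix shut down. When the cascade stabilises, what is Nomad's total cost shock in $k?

20

Round 1 — Helix, Ionix shut down (initial).
  Borealis: +30 → 30 < 80
  Ember: +50+60 → 110 < 120
  Flux: +85 → 85 ≥ 30
  Juno: +80+60 → 140 ≥ 70
  Nomad: +20 → 20 < 60
Round 2 — Flux, Juno shut down.
  Ember: +90+85 → 285 ≥ 120
Round 3 — Ember shuts down.
No further shutdowns.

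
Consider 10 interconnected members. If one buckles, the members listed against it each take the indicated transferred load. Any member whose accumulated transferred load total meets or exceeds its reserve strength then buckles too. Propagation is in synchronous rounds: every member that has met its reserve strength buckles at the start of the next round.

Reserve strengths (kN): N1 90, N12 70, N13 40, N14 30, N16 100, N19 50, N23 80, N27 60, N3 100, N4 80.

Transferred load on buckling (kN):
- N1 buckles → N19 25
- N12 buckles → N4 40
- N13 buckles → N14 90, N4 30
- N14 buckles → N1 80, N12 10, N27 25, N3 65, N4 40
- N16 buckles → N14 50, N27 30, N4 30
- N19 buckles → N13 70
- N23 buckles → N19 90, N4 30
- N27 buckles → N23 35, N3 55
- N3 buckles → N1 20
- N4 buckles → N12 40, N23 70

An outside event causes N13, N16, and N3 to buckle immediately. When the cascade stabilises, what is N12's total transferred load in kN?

Round 1 — N13, N16, N3 buckle (initial).
  N1: +20 → 20 < 90
  N14: +90+50 → 140 ≥ 30
  N27: +30 → 30 < 60
  N4: +30+30 → 60 < 80
Round 2 — N14 buckles.
  N1: +80 → 100 ≥ 90
  N12: +10 → 10 < 70
  N27: +25 → 55 < 60
  N4: +40 → 100 ≥ 80
Round 3 — N1, N4 buckle.
  N12: +40 → 50 < 70
  N19: +25 → 25 < 50
  N23: +70 → 70 < 80
No further bucklings.

50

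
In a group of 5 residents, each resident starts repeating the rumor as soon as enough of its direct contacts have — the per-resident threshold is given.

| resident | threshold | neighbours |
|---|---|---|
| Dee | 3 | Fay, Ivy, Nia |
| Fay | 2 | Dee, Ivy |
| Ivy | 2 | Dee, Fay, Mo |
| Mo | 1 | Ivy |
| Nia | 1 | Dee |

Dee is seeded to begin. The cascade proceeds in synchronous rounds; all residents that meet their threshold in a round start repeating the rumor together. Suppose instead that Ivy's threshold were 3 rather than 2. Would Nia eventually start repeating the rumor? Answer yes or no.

With Ivy's threshold at 3:
Round 1 — Dee starts repeating the rumor (initial).
Round 2 — checking thresholds:
  Fay: 1 of 2 neighbours < 2, below threshold.
  Ivy: 1 of 3 neighbours < 3, below threshold.
  Nia: 1 of 1 neighbours ≥ 1, starts repeating the rumor.
Round 3 — no new spreads; cascade stops.

yes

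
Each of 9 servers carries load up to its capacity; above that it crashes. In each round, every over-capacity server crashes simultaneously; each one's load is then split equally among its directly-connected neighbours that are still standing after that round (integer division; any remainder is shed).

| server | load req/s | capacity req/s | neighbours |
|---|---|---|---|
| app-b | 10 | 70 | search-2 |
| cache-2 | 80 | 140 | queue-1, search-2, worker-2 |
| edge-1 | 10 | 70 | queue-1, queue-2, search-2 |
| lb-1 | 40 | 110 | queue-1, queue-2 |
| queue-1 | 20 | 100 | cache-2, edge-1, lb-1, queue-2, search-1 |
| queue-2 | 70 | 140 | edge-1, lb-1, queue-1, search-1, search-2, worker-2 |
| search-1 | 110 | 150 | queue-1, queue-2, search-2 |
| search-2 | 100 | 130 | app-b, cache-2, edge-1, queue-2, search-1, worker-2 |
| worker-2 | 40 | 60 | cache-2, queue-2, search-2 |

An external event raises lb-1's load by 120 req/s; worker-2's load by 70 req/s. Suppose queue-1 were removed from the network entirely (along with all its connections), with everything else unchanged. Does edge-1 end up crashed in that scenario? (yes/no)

With queue-1 removed:
Round 1 — lb-1 at 160 > 110; worker-2 at 110 > 60. lb-1, worker-2 crash.
  lb-1 sheds 160 req/s to queue-2: 160 each.
    queue-2: 70+160 = 230 > 140
  worker-2 sheds 110 req/s to cache-2, queue-2, search-2: 36 each (2 lost).
    cache-2: 80+36 = 116 ≤ 140
    queue-2: 230+36 = 266 > 140
    search-2: 100+36 = 136 > 130
Round 2 — queue-2, search-2 crash.
  queue-2 sheds 266 req/s to edge-1, search-1: 133 each.
    edge-1: 10+133 = 143 > 70
    search-1: 110+133 = 243 > 150
  search-2 sheds 136 req/s to app-b, cache-2, edge-1, search-1: 34 each.
    app-b: 10+34 = 44 ≤ 70
    cache-2: 116+34 = 150 > 140
    edge-1: 143+34 = 177 > 70
    search-1: 243+34 = 277 > 150
Round 3 — cache-2, edge-1, search-1 crash.
  cache-2 sheds 150 req/s: no online neighbours, lost.
  edge-1 sheds 177 req/s: no online neighbours, lost.
  search-1 sheds 277 req/s: no online neighbours, lost.
No further crashes.

yes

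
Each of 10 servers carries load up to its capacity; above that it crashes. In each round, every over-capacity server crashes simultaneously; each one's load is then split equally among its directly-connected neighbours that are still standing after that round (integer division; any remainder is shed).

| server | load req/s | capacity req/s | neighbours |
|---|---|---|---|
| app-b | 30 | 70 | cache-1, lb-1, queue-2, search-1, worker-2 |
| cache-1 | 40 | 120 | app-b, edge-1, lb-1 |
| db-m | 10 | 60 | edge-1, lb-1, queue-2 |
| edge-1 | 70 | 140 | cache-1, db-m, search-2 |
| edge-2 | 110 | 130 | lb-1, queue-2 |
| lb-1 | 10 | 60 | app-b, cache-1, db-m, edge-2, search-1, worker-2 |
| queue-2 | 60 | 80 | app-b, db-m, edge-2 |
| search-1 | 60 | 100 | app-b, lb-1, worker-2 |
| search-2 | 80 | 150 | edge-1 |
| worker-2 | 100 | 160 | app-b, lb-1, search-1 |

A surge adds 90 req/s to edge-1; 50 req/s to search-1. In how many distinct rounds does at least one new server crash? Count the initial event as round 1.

5

Round 1 — edge-1 at 160 > 140; search-1 at 110 > 100. edge-1, search-1 crash.
  edge-1 sheds 160 req/s to cache-1, db-m, search-2: 53 each (1 lost).
    cache-1: 40+53 = 93 ≤ 120
    db-m: 10+53 = 63 > 60
    search-2: 80+53 = 133 ≤ 150
  search-1 sheds 110 req/s to app-b, lb-1, worker-2: 36 each (2 lost).
    app-b: 30+36 = 66 ≤ 70
    lb-1: 10+36 = 46 ≤ 60
    worker-2: 100+36 = 136 ≤ 160
Round 2 — db-m crashes.
  db-m sheds 63 req/s to lb-1, queue-2: 31 each (1 lost).
    lb-1: 46+31 = 77 > 60
    queue-2: 60+31 = 91 > 80
Round 3 — lb-1, queue-2 crash.
  lb-1 sheds 77 req/s to app-b, cache-1, edge-2, worker-2: 19 each (1 lost).
    app-b: 66+19 = 85 > 70
    cache-1: 93+19 = 112 ≤ 120
    edge-2: 110+19 = 129 ≤ 130
    worker-2: 136+19 = 155 ≤ 160
  queue-2 sheds 91 req/s to app-b, edge-2: 45 each (1 lost).
    app-b: 85+45 = 130 > 70
    edge-2: 129+45 = 174 > 130
Round 4 — app-b, edge-2 crash.
  app-b sheds 130 req/s to cache-1, worker-2: 65 each.
    cache-1: 112+65 = 177 > 120
    worker-2: 155+65 = 220 > 160
  edge-2 sheds 174 req/s: no online neighbours, lost.
Round 5 — cache-1, worker-2 crash.
  cache-1 sheds 177 req/s: no online neighbours, lost.
  worker-2 sheds 220 req/s: no online neighbours, lost.
No further crashes.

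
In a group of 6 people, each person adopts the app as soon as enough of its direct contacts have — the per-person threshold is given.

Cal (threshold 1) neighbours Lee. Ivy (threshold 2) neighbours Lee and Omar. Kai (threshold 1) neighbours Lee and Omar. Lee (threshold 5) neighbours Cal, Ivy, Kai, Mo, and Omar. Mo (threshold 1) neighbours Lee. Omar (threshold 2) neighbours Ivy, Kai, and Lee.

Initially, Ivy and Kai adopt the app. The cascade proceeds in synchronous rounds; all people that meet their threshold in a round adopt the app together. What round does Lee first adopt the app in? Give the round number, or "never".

never

Round 1 — Ivy, Kai adopt the app (initial).
Round 2 — checking thresholds:
  Lee: 2 of 5 neighbours < 5, not yet.
  Omar: 2 of 3 neighbours ≥ 2, adopts the app.
Round 3 — no new adoptions; cascade stops.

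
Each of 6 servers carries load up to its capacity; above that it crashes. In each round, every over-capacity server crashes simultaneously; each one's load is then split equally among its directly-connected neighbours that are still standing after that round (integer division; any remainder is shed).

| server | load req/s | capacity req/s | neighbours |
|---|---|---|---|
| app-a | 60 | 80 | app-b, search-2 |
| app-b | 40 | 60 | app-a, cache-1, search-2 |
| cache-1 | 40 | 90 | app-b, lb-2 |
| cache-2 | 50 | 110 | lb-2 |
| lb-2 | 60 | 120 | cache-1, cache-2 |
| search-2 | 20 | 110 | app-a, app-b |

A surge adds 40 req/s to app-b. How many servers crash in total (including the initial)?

3

Round 1 — app-b at 80 > 60. app-b crashes.
  app-b sheds 80 req/s to app-a, cache-1, search-2: 26 each (2 lost).
    app-a: 60+26 = 86 > 80
    cache-1: 40+26 = 66 ≤ 90
    search-2: 20+26 = 46 ≤ 110
Round 2 — app-a crashes.
  app-a sheds 86 req/s to search-2: 86 each.
    search-2: 46+86 = 132 > 110
Round 3 — search-2 crashes.
  search-2 sheds 132 req/s: no online neighbours, lost.
No further crashes.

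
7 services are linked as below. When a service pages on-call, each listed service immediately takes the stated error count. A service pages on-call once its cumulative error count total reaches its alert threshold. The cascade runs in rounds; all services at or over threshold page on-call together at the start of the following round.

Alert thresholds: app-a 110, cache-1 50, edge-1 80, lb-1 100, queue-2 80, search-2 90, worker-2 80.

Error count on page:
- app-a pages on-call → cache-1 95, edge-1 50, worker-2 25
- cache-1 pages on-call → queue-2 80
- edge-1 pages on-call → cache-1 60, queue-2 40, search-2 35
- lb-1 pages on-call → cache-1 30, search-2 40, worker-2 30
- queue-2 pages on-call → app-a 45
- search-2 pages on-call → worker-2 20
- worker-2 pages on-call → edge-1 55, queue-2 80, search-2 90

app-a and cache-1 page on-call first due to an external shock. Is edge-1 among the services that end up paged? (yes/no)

Round 1 — app-a, cache-1 page on-call (initial).
  edge-1: +50 → 50 < 80
  queue-2: +80 → 80 ≥ 80
  worker-2: +25 → 25 < 80
Round 2 — queue-2 pages on-call.
No further pages.

no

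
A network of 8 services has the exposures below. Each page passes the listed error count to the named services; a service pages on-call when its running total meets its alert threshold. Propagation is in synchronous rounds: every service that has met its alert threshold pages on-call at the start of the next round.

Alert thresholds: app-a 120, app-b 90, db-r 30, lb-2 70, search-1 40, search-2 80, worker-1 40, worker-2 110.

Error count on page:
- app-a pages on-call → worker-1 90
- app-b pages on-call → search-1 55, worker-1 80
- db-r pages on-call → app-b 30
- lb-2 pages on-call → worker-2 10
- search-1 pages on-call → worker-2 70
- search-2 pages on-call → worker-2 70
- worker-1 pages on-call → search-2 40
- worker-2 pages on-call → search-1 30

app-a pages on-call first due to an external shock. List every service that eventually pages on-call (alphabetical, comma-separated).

Round 1 — app-a pages on-call (initial).
  worker-1: +90 → 90 ≥ 40
Round 2 — worker-1 pages on-call.
  search-2: +40 → 40 < 80
No further pages.

app-a, worker-1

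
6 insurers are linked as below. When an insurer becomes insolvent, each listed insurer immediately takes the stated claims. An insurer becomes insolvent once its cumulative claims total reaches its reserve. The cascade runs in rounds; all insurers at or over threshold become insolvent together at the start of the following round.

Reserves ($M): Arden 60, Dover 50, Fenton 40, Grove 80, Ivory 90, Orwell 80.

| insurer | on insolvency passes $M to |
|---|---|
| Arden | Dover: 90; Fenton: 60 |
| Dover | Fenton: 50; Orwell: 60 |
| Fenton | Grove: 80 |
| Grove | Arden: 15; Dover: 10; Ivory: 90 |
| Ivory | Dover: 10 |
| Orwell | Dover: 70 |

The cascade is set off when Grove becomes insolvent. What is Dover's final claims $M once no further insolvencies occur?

20

Round 1 — Grove becomes insolvent (initial).
  Arden: +15 → 15 < 60
  Dover: +10 → 10 < 50
  Ivory: +90 → 90 ≥ 90
Round 2 — Ivory becomes insolvent.
  Dover: +10 → 20 < 50
No further insolvencies.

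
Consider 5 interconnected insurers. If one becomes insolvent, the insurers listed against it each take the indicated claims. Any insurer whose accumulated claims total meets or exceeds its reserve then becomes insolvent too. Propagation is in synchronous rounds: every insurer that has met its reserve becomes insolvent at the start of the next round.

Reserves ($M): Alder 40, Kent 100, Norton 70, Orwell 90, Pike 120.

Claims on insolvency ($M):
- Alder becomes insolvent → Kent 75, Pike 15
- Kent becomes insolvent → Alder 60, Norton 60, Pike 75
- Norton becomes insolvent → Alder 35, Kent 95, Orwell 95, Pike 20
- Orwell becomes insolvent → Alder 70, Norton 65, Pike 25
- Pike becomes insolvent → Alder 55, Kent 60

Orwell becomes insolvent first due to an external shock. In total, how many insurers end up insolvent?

Round 1 — Orwell becomes insolvent (initial).
  Alder: +70 → 70 ≥ 40
  Norton: +65 → 65 < 70
  Pike: +25 → 25 < 120
Round 2 — Alder becomes insolvent.
  Kent: +75 → 75 < 100
  Pike: +15 → 40 < 120
No further insolvencies.

2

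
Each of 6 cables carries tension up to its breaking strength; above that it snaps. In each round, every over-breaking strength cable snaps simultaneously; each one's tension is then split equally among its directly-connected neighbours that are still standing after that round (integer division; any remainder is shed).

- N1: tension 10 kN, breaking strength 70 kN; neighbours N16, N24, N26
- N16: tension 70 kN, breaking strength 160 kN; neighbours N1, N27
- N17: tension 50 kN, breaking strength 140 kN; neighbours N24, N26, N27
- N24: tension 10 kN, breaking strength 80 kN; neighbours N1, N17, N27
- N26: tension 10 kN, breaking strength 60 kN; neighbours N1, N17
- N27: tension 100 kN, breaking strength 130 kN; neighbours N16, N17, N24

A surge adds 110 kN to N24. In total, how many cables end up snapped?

6

Round 1 — N24 at 120 > 80. N24 snaps.
  N24 sheds 120 kN to N1, N17, N27: 40 each.
    N1: 10+40 = 50 ≤ 70
    N17: 50+40 = 90 ≤ 140
    N27: 100+40 = 140 > 130
Round 2 — N27 snaps.
  N27 sheds 140 kN to N16, N17: 70 each.
    N16: 70+70 = 140 ≤ 160
    N17: 90+70 = 160 > 140
Round 3 — N17 snaps.
  N17 sheds 160 kN to N26: 160 each.
    N26: 10+160 = 170 > 60
Round 4 — N26 snaps.
  N26 sheds 170 kN to N1: 170 each.
    N1: 50+170 = 220 > 70
Round 5 — N1 snaps.
  N1 sheds 220 kN to N16: 220 each.
    N16: 140+220 = 360 > 160
Round 6 — N16 snaps.
  N16 sheds 360 kN: no online neighbours, lost.
No further breaks.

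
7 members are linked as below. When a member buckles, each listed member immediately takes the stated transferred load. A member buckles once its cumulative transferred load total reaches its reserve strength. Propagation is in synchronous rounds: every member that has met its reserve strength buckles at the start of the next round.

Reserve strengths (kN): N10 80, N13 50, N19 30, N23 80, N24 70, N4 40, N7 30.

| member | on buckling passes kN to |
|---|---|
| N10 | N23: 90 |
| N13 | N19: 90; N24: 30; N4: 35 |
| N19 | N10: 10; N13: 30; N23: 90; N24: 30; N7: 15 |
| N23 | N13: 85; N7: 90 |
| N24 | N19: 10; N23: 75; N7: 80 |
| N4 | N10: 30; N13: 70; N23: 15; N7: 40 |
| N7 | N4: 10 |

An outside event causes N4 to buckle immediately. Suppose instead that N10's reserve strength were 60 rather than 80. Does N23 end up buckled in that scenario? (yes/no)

With N10's reserve strength at 60:
Round 1 — N4 buckles (initial).
  N10: +30 → 30 < 60
  N13: +70 → 70 ≥ 50
  N23: +15 → 15 < 80
  N7: +40 → 40 ≥ 30
Round 2 — N13, N7 buckle.
  N19: +90 → 90 ≥ 30
  N24: +30 → 30 < 70
Round 3 — N19 buckles.
  N10: +10 → 40 < 60
  N23: +90 → 105 ≥ 80
  N24: +30 → 60 < 70
Round 4 — N23 buckles.
No further bucklings.

yes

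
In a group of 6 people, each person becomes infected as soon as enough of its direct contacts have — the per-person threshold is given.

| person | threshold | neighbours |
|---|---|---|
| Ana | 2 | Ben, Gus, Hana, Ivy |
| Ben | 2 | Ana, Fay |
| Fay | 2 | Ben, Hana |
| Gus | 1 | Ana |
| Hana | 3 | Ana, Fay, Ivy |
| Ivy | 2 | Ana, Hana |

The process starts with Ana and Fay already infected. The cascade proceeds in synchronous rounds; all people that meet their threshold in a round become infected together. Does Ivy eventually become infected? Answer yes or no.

no

Round 1 — Ana, Fay become infected (initial).
Round 2 — checking thresholds:
  Ben: 2 of 2 neighbours ≥ 2, becomes infected.
  Gus: 1 of 1 neighbours ≥ 1, becomes infected.
  Hana: 2 of 3 neighbours < 3, holds.
  Ivy: 1 of 2 neighbours < 2, holds.
Round 3 — no new infections; cascade stops.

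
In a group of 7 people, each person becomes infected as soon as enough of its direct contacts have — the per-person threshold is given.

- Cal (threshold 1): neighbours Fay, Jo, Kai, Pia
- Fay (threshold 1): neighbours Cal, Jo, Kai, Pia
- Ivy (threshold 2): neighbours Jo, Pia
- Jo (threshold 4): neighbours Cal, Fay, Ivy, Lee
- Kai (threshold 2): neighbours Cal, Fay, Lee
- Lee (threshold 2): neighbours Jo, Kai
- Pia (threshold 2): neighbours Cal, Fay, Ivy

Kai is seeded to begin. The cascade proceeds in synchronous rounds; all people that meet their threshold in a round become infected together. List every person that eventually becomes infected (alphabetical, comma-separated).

Round 1 — Kai becomes infected (initial).
Round 2 — checking thresholds:
  Cal: 1 of 4 neighbours ≥ 1, becomes infected.
  Fay: 1 of 4 neighbours ≥ 1, becomes infected.
  Lee: 1 of 2 neighbours < 2, not yet.
Round 3 — checking thresholds:
  Jo: 2 of 4 neighbours < 4, not yet.
  Lee: 1 of 2 neighbours < 2, not yet.
  Pia: 2 of 3 neighbours ≥ 2, becomes infected.
Round 4 — no new infections; cascade stops.

Cal, Fay, Kai, Pia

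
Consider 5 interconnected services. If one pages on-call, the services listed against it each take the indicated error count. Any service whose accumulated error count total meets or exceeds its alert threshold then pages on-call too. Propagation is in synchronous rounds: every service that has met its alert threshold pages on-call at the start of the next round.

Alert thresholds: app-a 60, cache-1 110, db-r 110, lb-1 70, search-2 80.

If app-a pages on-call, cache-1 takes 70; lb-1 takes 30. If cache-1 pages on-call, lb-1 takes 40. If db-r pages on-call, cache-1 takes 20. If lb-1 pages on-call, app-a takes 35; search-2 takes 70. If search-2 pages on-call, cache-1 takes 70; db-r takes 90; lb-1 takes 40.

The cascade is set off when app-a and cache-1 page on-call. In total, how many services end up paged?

Round 1 — app-a, cache-1 page on-call (initial).
  lb-1: +30+40 → 70 ≥ 70
Round 2 — lb-1 pages on-call.
  search-2: +70 → 70 < 80
No further pages.

3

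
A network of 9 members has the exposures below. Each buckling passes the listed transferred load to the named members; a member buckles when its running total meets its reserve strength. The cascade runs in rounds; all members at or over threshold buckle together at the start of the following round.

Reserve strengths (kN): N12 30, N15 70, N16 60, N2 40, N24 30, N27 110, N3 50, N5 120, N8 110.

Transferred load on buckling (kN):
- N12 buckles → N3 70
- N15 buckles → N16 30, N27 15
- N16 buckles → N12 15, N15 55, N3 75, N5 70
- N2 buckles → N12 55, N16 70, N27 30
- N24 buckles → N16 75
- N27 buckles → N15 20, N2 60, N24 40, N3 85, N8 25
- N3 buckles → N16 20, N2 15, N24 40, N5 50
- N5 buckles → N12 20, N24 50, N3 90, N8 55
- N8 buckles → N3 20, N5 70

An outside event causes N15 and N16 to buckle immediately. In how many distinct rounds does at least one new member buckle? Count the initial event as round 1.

4

Round 1 — N15, N16 buckle (initial).
  N12: +15 → 15 < 30
  N27: +15 → 15 < 110
  N3: +75 → 75 ≥ 50
  N5: +70 → 70 < 120
Round 2 — N3 buckles.
  N2: +15 → 15 < 40
  N24: +40 → 40 ≥ 30
  N5: +50 → 120 ≥ 120
Round 3 — N24, N5 buckle.
  N12: +20 → 35 ≥ 30
  N8: +55 → 55 < 110
Round 4 — N12 buckles.
No further bucklings.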